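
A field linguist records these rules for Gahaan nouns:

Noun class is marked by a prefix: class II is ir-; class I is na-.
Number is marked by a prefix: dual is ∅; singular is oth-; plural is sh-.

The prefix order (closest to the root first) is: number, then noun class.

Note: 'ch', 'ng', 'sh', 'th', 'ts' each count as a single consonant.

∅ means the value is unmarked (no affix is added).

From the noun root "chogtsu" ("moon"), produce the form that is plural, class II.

Attach number plural sh- → shchogtsu.
Attach noun class class II ir- → irshchogtsu.

irshchogtsu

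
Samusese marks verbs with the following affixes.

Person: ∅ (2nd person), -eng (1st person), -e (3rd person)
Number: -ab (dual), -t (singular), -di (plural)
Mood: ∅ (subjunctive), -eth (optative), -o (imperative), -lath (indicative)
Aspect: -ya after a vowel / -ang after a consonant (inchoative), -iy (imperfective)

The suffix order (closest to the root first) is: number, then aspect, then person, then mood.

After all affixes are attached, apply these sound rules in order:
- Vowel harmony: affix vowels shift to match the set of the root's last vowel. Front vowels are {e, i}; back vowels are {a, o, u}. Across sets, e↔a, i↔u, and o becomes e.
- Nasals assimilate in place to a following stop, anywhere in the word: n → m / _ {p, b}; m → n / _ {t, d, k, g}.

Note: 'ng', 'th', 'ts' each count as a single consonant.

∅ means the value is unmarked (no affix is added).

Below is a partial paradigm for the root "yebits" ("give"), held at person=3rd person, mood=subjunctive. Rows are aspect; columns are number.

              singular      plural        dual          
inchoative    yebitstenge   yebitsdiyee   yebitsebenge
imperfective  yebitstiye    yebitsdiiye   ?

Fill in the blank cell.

Attach number dual -ab → yebitsab.
Attach aspect imperfective -iy → yebitsabiy.
Attach person 3rd person -e → yebitsabiye.
mood = subjunctive: zero marking, form stays yebitsabiye.
Apply vowel harmony: yebitsabiye → yebitsebiye.
Nasal assimilation: no change.

yebitsebiye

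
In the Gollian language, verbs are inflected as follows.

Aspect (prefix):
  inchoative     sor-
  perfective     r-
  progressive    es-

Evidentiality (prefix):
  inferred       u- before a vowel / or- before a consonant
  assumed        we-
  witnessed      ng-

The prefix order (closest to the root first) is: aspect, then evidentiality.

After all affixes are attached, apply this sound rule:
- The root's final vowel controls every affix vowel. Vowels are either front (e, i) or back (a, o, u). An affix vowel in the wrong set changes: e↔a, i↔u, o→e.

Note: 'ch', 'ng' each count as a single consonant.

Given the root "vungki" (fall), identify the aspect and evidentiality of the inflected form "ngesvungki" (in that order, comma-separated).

Segment: ng-es-vungki.
aspect: es- → progressive.
evidentiality: ng- → witnessed.

progressive, witnessed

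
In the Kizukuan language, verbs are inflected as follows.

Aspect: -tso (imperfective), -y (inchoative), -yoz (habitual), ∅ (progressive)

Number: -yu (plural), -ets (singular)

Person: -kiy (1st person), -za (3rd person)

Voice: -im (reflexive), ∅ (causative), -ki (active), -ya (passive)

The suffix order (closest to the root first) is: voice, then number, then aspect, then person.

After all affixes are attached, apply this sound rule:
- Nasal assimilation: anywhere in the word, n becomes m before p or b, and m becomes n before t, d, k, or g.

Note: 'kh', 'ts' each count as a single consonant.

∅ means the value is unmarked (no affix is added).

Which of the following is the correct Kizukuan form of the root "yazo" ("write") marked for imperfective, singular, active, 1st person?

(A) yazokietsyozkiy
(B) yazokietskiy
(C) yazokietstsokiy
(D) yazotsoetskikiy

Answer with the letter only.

C

Attach voice active -ki → yazoki.
Attach number singular -ets → yazokiets.
Attach aspect imperfective -tso → yazokietstso.
Attach person 1st person -kiy → yazokietstsokiy.
Nasal assimilation: no change.
So the correct form is yazokietstsokiy, option (C).
(A) yazokietsyozkiy is wrong: it uses habitual instead of imperfective for aspect.
(B) yazokietskiy is wrong: it uses progressive instead of imperfective for aspect.
(D) yazotsoetskikiy is wrong: it has the affixes in the wrong order.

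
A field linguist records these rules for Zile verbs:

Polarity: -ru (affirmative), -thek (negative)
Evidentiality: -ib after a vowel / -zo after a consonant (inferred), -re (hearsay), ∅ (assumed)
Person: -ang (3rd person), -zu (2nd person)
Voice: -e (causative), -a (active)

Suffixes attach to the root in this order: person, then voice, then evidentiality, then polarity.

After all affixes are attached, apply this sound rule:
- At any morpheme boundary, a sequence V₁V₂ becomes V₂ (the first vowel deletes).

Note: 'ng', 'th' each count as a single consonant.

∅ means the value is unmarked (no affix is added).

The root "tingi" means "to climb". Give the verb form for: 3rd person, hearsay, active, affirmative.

Attach person 3rd person -ang → tingiang.
Attach voice active -a → tingianga.
Attach evidentiality hearsay -re → tingiangare.
Attach polarity affirmative -ru → tingiangareru.
Apply vowel deletion: tingiangareru → tingangareru.

tingangareru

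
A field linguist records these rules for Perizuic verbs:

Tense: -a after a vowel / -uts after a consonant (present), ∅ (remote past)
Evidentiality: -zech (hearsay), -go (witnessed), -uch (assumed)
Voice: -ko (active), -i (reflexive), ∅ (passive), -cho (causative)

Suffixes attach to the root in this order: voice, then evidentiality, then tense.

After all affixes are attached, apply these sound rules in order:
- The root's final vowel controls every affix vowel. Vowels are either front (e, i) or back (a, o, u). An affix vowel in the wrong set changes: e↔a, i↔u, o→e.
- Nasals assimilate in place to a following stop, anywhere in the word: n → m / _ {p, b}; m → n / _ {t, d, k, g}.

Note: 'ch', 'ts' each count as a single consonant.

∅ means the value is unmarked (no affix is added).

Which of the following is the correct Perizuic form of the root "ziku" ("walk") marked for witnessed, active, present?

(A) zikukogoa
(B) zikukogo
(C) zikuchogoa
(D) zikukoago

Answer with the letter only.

Attach voice active -ko → zikuko.
Attach evidentiality witnessed -go → zikukogo.
Attach tense present -a (after vowel 'o') → zikukogoa.
Vowel harmony: no change.
Nasal assimilation: no change.
So the correct form is zikukogoa, option (A).
(C) zikuchogoa is wrong: it uses causative instead of active for voice.
(B) zikukogo is wrong: it uses remote past instead of present for tense.
(D) zikukoago is wrong: it has the affixes in the wrong order.

A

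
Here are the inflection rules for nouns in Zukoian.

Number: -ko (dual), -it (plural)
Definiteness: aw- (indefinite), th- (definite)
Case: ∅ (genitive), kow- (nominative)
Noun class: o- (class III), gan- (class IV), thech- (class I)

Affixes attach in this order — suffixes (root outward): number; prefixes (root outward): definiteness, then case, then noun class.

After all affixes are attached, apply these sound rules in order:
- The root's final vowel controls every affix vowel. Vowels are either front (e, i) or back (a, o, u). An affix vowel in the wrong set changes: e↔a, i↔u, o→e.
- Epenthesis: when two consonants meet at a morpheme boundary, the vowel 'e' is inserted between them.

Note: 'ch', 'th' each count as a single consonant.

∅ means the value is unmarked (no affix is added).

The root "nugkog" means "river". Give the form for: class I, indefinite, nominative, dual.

Attach definiteness indefinite aw- → awnugkog.
Attach case nominative kow- → kowawnugkog.
Attach number dual -ko → kowawnugkogko.
Attach noun class class I thech- → thechkowawnugkogko.
Apply vowel harmony: thechkowawnugkogko → thachkowawnugkogko.
Apply epenthesis: thachkowawnugkogko → thachekowawenugkogeko.

thachekowawenugkogeko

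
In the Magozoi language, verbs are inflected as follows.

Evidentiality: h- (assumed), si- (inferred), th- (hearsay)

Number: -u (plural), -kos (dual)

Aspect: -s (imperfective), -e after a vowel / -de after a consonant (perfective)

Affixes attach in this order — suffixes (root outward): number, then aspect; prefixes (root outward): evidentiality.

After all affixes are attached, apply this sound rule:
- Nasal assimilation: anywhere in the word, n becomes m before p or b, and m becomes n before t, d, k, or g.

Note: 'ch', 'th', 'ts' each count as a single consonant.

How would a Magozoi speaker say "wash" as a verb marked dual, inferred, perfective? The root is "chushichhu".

sichushichhukosde

Attach evidentiality inferred si- → sichushichhu.
Attach number dual -kos → sichushichhukos.
Attach aspect perfective -de (after consonant 's') → sichushichhukosde.
Nasal assimilation: no change.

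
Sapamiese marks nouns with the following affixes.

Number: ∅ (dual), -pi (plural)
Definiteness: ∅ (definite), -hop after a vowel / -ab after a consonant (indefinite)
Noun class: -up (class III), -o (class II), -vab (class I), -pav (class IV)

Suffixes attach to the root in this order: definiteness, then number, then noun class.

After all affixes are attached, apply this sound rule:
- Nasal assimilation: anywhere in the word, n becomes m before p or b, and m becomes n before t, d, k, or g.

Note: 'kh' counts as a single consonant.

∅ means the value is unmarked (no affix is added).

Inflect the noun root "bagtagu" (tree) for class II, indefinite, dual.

bagtaguhopo

Attach definiteness indefinite -hop (after vowel 'u') → bagtaguhop.
number = dual: zero marking, form stays bagtaguhop.
Attach noun class class II -o → bagtaguhopo.
Nasal assimilation: no change.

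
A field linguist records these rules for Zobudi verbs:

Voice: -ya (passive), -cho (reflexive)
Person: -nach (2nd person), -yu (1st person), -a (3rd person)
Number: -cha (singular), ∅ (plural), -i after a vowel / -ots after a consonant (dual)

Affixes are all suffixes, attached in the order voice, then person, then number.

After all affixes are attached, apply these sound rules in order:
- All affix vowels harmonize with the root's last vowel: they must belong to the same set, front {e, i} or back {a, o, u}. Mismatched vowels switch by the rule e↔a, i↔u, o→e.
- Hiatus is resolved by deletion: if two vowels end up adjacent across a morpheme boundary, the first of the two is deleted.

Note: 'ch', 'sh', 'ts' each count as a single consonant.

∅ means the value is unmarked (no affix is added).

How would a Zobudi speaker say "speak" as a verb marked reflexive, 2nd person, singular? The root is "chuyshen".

chuyshenchenechche

Attach voice reflexive -cho → chuyshencho.
Attach person 2nd person -nach → chuyshenchonach.
Attach number singular -cha → chuyshenchonachcha.
Apply vowel harmony: chuyshenchonachcha → chuyshenchenechche.
Vowel deletion: no change.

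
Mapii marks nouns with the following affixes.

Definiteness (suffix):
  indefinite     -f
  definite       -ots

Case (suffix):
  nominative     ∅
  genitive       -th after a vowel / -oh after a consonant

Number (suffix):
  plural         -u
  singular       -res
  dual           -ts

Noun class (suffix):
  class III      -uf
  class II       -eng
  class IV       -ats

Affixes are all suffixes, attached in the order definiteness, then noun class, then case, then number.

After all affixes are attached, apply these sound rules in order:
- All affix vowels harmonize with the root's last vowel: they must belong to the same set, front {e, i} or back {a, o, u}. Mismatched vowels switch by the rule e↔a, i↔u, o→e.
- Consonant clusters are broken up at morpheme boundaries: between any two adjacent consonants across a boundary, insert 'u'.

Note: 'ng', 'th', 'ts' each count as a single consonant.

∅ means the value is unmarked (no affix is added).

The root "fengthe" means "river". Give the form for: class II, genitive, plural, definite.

Attach definiteness definite -ots → fengtheots.
Attach noun class class II -eng → fengtheotseng.
Attach case genitive -oh (after consonant 'ng') → fengtheotsengoh.
Attach number plural -u → fengtheotsengohu.
Apply vowel harmony: fengtheotsengohu → fengtheetsengehi.
Epenthesis: no change.

fengtheetsengehi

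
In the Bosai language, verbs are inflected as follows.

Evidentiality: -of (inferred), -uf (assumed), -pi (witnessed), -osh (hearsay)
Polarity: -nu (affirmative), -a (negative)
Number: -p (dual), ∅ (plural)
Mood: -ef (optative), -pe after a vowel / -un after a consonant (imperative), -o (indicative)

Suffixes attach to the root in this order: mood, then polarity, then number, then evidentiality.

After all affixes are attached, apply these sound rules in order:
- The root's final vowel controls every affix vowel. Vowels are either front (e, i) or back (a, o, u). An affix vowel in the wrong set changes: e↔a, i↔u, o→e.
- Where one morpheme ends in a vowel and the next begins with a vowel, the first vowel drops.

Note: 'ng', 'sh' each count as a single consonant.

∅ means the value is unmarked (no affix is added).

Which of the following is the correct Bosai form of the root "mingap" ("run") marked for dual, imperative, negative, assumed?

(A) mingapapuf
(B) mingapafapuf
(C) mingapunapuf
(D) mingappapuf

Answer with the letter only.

C

Attach mood imperative -un (after consonant 'p') → mingapun.
Attach polarity negative -a → mingapuna.
Attach number dual -p → mingapunap.
Attach evidentiality assumed -uf → mingapunapuf.
Vowel harmony: no change.
Vowel deletion: no change.
So the correct form is mingapunapuf, option (C).
(A) mingapapuf is wrong: it uses indicative instead of imperative for mood.
(B) mingapafapuf is wrong: it uses optative instead of imperative for mood.
(D) mingappapuf is wrong: it has the affixes in the wrong order.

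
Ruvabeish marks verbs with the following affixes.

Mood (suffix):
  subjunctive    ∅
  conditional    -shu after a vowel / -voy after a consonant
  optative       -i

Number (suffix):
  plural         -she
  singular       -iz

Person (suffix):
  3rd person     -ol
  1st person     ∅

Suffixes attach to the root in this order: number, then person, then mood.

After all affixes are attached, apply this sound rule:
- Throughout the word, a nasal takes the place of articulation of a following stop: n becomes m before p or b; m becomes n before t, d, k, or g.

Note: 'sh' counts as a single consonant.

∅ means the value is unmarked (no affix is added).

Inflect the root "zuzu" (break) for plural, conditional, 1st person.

Attach number plural -she → zuzushe.
person = 1st person: zero marking, form stays zuzushe.
Attach mood conditional -shu (after vowel 'e') → zuzusheshu.
Nasal assimilation: no change.

zuzusheshu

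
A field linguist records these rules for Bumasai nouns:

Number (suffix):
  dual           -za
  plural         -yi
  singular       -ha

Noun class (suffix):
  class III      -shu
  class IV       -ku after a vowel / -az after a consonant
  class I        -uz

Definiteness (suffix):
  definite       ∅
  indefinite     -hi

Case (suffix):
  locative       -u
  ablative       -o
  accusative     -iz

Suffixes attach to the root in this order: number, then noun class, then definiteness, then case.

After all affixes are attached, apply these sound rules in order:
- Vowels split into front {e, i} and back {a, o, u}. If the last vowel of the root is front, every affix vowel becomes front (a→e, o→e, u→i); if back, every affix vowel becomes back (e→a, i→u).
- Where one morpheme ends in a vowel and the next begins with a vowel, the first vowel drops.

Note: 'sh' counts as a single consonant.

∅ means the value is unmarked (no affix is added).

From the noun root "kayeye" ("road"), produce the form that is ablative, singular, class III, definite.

kayeyeheshe

Attach number singular -ha → kayeyeha.
Attach noun class class III -shu → kayeyehashu.
definiteness = definite: zero marking, form stays kayeyehashu.
Attach case ablative -o → kayeyehashuo.
Apply vowel harmony: kayeyehashuo → kayeyeheshie.
Apply vowel deletion: kayeyeheshie → kayeyeheshe.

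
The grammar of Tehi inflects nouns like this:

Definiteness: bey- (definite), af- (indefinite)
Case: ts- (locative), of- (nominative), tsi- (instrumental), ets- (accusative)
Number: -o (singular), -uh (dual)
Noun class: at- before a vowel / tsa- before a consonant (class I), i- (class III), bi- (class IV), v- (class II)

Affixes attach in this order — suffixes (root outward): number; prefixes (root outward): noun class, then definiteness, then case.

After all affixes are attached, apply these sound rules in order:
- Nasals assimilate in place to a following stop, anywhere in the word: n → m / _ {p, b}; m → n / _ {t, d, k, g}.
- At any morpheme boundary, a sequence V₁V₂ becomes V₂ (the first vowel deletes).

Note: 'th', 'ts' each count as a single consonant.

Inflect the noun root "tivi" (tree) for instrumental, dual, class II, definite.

tsibeyvtivuh

Attach noun class class II v- → vtivi.
Attach definiteness definite bey- → beyvtivi.
Attach number dual -uh → beyvtiviuh.
Attach case instrumental tsi- → tsibeyvtiviuh.
Nasal assimilation: no change.
Apply vowel deletion: tsibeyvtiviuh → tsibeyvtivuh.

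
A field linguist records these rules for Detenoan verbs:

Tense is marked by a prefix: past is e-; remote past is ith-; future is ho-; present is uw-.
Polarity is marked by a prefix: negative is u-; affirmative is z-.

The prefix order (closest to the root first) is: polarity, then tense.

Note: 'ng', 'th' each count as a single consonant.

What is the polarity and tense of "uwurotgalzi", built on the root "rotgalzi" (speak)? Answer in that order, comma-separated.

Segment: uw-u-rotgalzi.
polarity: u- → negative.
tense: uw- → present.

negative, present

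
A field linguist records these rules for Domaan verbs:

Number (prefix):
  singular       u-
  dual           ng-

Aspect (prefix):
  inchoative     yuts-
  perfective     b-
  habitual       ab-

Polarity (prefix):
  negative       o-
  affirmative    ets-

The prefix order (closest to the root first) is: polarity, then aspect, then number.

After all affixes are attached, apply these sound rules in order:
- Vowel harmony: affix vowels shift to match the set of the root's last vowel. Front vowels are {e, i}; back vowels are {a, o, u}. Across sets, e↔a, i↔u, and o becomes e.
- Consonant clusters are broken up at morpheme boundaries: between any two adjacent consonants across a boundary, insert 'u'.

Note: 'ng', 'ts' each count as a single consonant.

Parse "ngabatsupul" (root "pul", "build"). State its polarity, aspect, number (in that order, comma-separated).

Segment: ng-ab-ets-pul.
polarity: ets- → affirmative.
aspect: ab- → habitual.
number: ng- → dual.

affirmative, habitual, dual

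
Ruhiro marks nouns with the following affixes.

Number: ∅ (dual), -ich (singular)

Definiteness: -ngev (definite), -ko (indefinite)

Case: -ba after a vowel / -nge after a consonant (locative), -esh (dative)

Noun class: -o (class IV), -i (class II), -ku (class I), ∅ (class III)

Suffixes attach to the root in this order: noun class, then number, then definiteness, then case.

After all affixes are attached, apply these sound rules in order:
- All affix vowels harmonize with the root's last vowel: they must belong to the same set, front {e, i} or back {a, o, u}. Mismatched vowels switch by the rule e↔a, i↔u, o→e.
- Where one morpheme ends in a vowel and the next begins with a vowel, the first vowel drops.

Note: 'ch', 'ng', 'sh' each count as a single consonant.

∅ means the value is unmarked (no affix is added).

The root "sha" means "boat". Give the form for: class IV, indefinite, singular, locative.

Attach noun class class IV -o → shao.
Attach number singular -ich → shaoich.
Attach definiteness indefinite -ko → shaoichko.
Attach case locative -ba (after vowel 'o') → shaoichkoba.
Apply vowel harmony: shaoichkoba → shaouchkoba.
Apply vowel deletion: shaouchkoba → shuchkoba.

shuchkoba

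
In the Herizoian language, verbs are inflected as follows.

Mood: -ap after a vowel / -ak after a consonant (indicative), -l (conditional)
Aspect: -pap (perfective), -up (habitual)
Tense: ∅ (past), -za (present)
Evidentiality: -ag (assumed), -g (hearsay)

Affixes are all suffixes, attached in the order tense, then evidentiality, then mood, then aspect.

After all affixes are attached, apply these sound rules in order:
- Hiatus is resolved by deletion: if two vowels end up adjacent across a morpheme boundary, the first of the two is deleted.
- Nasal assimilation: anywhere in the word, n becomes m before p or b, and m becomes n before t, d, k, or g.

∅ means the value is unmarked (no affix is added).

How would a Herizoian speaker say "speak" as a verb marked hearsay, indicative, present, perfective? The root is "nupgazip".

Attach tense present -za → nupgazipza.
Attach evidentiality hearsay -g → nupgazipzag.
Attach mood indicative -ak (after consonant 'g') → nupgazipzagak.
Attach aspect perfective -pap → nupgazipzagakpap.
Vowel deletion: no change.
Nasal assimilation: no change.

nupgazipzagakpap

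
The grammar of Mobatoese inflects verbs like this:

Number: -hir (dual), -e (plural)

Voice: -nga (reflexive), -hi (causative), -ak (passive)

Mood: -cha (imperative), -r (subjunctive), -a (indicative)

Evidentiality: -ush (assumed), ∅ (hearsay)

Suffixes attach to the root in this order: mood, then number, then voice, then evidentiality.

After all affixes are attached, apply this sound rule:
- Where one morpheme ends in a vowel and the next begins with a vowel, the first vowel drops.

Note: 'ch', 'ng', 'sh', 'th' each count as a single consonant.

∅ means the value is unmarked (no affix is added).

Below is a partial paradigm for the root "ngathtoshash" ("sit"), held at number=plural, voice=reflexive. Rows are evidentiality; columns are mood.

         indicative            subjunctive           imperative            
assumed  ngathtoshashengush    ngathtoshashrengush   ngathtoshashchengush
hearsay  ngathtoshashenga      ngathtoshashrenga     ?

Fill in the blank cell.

Attach mood imperative -cha → ngathtoshashcha.
Attach number plural -e → ngathtoshashchae.
Attach voice reflexive -nga → ngathtoshashchaenga.
evidentiality = hearsay: zero marking, form stays ngathtoshashchaenga.
Apply vowel deletion: ngathtoshashchaenga → ngathtoshashchenga.

ngathtoshashchenga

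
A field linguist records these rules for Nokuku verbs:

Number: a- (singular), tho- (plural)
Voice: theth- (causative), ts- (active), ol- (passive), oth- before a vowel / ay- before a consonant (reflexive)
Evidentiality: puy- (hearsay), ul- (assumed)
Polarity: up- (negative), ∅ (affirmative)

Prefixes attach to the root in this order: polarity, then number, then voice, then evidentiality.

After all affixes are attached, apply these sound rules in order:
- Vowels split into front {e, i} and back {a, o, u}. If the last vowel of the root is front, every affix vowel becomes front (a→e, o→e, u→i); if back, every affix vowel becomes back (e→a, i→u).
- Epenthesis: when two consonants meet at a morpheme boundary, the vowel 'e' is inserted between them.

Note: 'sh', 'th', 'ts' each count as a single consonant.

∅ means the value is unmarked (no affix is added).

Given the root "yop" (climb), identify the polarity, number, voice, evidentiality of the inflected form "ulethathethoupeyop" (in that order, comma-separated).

Segment: ul-theth-tho-up-yop.
polarity: up- → negative.
number: tho- → plural.
voice: theth- → causative.
evidentiality: ul- → assumed.

negative, plural, causative, assumed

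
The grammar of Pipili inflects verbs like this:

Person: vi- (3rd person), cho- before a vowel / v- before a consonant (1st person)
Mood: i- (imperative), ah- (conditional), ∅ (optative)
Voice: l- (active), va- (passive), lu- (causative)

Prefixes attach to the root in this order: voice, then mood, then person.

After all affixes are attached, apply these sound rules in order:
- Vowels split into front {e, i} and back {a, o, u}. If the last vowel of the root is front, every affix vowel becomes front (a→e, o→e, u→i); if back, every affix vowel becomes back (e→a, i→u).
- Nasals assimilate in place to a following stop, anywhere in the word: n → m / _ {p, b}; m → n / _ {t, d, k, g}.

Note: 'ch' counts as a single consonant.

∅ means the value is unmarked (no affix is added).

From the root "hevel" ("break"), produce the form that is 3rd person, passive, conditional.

viehvehevel

Attach voice passive va- → vahevel.
Attach mood conditional ah- → ahvahevel.
Attach person 3rd person vi- → viahvahevel.
Apply vowel harmony: viahvahevel → viehvehevel.
Nasal assimilation: no change.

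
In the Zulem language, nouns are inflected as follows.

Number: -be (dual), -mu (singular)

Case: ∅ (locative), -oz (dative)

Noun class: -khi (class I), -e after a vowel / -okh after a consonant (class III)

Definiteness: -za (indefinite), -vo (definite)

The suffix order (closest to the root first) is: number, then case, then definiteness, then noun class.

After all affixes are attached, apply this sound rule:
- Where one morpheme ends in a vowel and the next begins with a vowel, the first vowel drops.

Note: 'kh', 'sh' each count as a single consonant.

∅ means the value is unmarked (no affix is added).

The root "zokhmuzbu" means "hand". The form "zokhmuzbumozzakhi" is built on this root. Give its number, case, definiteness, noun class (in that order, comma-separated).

Segment: zokhmuzbu-mu-oz-za-khi.
number: -mu → singular.
case: -oz → dative.
definiteness: -za → indefinite.
noun class: -khi → class I.

singular, dative, indefinite, class I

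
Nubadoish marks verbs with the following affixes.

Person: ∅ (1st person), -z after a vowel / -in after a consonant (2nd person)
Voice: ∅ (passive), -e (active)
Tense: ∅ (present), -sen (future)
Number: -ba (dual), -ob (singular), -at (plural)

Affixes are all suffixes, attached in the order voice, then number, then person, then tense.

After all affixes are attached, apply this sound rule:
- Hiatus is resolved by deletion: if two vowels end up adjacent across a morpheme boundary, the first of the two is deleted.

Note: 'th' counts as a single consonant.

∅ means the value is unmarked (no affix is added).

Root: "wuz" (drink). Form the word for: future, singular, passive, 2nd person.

wuzobinsen

voice = passive: zero marking, form stays wuz.
Attach number singular -ob → wuzob.
Attach person 2nd person -in (after consonant 'b') → wuzobin.
Attach tense future -sen → wuzobinsen.
Vowel deletion: no change.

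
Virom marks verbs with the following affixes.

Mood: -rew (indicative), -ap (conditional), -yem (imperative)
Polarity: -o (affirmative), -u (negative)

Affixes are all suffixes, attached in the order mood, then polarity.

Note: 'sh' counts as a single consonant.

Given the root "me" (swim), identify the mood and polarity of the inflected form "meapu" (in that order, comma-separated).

conditional, negative

Segment: me-ap-u.
mood: -ap → conditional.
polarity: -u → negative.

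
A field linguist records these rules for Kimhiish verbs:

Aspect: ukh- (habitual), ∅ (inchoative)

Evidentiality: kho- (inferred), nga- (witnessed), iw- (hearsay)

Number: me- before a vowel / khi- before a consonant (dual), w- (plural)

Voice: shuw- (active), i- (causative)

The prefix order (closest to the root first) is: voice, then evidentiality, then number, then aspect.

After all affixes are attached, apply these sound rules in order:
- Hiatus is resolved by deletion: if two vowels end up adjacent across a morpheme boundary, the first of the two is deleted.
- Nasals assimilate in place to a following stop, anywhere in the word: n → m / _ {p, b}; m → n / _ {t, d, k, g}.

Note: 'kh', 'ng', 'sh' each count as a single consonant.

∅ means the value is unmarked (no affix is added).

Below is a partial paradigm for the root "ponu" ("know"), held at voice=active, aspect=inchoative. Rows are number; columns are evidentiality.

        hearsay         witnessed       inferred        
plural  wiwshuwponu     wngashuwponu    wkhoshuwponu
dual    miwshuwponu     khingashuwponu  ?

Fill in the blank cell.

Attach voice active shuw- → shuwponu.
Attach evidentiality inferred kho- → khoshuwponu.
Attach number dual khi- (before consonant 'kh') → khikhoshuwponu.
aspect = inchoative: zero marking, form stays khikhoshuwponu.
Vowel deletion: no change.
Nasal assimilation: no change.

khikhoshuwponu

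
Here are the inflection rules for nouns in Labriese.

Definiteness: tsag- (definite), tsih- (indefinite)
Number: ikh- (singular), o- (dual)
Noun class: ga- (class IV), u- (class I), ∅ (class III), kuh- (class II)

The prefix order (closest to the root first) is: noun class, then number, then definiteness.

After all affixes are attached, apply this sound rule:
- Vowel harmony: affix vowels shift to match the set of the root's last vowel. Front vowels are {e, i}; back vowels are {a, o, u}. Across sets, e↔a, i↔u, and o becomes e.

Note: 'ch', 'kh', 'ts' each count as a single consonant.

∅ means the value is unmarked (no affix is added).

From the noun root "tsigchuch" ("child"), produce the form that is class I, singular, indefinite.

tsuhukhutsigchuch

Attach noun class class I u- → utsigchuch.
Attach number singular ikh- → ikhutsigchuch.
Attach definiteness indefinite tsih- → tsihikhutsigchuch.
Apply vowel harmony: tsihikhutsigchuch → tsuhukhutsigchuch.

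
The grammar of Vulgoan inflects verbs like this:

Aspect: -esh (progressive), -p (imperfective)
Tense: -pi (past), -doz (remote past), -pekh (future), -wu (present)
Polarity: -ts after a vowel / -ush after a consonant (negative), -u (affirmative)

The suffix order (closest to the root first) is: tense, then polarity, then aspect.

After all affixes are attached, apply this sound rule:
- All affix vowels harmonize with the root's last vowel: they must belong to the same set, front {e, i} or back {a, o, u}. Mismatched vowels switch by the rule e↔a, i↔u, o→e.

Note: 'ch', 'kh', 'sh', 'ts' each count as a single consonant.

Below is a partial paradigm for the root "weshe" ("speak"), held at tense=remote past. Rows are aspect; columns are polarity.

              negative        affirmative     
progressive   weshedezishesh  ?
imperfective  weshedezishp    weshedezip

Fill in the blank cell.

weshedeziesh

Attach tense remote past -doz → weshedoz.
Attach polarity affirmative -u → weshedozu.
Attach aspect progressive -esh → weshedozuesh.
Apply vowel harmony: weshedozuesh → weshedeziesh.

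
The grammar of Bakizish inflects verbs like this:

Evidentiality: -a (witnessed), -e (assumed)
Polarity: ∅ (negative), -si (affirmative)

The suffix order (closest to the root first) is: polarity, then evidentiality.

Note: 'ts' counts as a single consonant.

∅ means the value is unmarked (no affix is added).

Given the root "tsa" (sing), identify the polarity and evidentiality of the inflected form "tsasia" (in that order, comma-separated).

affirmative, witnessed

Segment: tsa-si-a.
polarity: -si → affirmative.
evidentiality: -a → witnessed.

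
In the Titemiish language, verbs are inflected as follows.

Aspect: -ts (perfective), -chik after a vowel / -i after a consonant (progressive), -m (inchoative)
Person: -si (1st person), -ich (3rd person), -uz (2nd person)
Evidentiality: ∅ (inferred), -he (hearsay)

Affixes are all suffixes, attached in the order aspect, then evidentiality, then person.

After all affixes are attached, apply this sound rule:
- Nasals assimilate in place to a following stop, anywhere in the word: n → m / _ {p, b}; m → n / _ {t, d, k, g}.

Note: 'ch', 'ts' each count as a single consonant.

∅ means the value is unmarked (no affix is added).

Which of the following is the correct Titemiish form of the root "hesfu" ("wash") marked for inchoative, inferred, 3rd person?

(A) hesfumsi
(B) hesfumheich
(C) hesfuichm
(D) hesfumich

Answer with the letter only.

D

Attach aspect inchoative -m → hesfum.
evidentiality = inferred: zero marking, form stays hesfum.
Attach person 3rd person -ich → hesfumich.
Nasal assimilation: no change.
So the correct form is hesfumich, option (D).
(B) hesfumheich is wrong: it uses hearsay instead of inferred for evidentiality.
(A) hesfumsi is wrong: it uses 1st person instead of 3rd person for person.
(C) hesfuichm is wrong: it has the affixes in the wrong order.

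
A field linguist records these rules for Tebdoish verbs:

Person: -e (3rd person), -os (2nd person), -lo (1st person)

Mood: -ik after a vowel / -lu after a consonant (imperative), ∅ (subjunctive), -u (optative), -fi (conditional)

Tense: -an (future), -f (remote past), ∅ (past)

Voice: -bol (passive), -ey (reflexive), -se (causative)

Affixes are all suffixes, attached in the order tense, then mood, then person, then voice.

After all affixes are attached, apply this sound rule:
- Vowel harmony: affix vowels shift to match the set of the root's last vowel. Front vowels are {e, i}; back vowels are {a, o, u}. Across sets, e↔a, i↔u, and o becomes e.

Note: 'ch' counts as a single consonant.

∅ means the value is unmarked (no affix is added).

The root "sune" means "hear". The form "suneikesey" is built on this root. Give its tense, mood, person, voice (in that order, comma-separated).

past, imperative, 2nd person, reflexive

Segment: sune-ik-os-ey.
tense: ∅ → past.
mood: -ik/lu → imperative.
person: -os → 2nd person.
voice: -ey → reflexive.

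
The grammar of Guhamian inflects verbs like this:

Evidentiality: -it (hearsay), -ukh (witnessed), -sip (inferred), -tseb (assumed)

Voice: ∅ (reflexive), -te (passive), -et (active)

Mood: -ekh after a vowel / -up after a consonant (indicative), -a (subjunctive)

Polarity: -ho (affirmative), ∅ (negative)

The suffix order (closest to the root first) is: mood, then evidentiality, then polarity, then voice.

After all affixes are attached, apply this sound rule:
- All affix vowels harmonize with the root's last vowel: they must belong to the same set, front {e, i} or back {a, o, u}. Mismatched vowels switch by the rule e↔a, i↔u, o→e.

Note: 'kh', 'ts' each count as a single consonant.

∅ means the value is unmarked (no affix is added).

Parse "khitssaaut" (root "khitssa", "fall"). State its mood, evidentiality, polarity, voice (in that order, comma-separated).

subjunctive, hearsay, negative, reflexive

Segment: khitssa-a-it.
mood: -a → subjunctive.
evidentiality: -it → hearsay.
polarity: ∅ → negative.
voice: ∅ → reflexive.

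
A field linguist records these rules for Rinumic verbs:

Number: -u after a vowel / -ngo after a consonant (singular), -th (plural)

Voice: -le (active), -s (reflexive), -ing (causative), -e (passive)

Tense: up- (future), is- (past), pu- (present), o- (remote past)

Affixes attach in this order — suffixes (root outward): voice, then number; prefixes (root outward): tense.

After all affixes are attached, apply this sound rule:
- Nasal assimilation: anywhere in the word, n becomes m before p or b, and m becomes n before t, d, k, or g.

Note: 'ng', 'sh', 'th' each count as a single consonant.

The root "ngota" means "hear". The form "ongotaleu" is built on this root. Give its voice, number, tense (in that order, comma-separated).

Segment: o-ngota-le-u.
voice: -le → active.
number: -u/ngo → singular.
tense: o- → remote past.

active, singular, remote past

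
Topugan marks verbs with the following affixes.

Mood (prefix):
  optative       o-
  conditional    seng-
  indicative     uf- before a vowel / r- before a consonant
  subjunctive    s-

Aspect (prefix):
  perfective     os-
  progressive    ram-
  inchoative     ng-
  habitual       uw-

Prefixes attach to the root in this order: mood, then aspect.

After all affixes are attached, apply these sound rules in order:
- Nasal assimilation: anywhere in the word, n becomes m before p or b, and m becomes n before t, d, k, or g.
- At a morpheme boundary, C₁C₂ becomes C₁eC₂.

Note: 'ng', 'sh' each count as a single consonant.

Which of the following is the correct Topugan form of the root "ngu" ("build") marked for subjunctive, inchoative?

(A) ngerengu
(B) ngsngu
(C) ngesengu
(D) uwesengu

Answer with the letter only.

C

Attach mood subjunctive s- → sngu.
Attach aspect inchoative ng- → ngsngu.
Nasal assimilation: no change.
Apply epenthesis: ngsngu → ngesengu.
So the correct form is ngesengu, option (C).
(B) ngsngu is wrong: it fails to apply the sound rule(s).
(A) ngerengu is wrong: it uses indicative instead of subjunctive for mood.
(D) uwesengu is wrong: it uses habitual instead of inchoative for aspect.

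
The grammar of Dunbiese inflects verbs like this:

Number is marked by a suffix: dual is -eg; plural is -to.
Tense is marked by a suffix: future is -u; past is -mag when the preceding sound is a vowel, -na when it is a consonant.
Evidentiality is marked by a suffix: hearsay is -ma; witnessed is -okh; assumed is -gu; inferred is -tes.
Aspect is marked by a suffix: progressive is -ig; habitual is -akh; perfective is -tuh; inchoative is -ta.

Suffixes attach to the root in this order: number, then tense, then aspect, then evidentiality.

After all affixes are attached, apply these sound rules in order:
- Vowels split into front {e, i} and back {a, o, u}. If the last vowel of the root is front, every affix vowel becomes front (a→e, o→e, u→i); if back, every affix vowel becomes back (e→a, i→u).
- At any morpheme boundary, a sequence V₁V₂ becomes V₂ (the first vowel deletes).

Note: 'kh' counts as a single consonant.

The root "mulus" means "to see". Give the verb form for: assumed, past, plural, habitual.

mulustomagakhgu

Attach number plural -to → mulusto.
Attach tense past -mag (after vowel 'o') → mulustomag.
Attach aspect habitual -akh → mulustomagakh.
Attach evidentiality assumed -gu → mulustomagakhgu.
Vowel harmony: no change.
Vowel deletion: no change.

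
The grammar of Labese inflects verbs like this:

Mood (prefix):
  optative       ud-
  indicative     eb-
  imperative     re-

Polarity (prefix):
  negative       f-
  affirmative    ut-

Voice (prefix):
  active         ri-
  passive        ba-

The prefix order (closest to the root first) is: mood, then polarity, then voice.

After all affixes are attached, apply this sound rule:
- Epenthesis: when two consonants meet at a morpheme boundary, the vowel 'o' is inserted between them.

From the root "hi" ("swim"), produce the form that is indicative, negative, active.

Attach mood indicative eb- → ebhi.
Attach polarity negative f- → febhi.
Attach voice active ri- → rifebhi.
Apply epenthesis: rifebhi → rifebohi.

rifebohi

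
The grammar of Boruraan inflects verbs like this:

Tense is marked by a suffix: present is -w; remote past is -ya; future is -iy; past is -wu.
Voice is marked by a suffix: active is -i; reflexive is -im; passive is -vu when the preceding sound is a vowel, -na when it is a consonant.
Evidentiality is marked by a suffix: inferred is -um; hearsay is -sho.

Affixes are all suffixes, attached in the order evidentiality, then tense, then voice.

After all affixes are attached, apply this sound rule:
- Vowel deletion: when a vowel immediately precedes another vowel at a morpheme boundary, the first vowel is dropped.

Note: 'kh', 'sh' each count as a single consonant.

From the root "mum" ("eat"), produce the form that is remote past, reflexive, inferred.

mumumyim

Attach evidentiality inferred -um → mumum.
Attach tense remote past -ya → mumumya.
Attach voice reflexive -im → mumumyaim.
Apply vowel deletion: mumumyaim → mumumyim.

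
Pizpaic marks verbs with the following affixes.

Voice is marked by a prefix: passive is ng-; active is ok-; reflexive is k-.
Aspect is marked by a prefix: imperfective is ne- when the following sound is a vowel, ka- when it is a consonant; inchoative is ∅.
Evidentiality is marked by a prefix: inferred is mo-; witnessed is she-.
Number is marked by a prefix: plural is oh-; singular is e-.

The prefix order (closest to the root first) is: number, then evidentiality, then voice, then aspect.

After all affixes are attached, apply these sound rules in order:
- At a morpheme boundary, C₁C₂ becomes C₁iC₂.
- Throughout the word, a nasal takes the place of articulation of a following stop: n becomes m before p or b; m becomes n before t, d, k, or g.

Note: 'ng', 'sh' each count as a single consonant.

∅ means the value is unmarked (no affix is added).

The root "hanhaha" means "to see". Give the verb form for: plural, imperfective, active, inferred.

Attach number plural oh- → ohhanhaha.
Attach evidentiality inferred mo- → moohhanhaha.
Attach voice active ok- → okmoohhanhaha.
Attach aspect imperfective ne- (before vowel 'o') → neokmoohhanhaha.
Apply epenthesis: neokmoohhanhaha → neokimoohihanhaha.
Nasal assimilation: no change.

neokimoohihanhaha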